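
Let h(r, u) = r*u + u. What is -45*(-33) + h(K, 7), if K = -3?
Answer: 1471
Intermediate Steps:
h(r, u) = u + r*u
-45*(-33) + h(K, 7) = -45*(-33) + 7*(1 - 3) = 1485 + 7*(-2) = 1485 - 14 = 1471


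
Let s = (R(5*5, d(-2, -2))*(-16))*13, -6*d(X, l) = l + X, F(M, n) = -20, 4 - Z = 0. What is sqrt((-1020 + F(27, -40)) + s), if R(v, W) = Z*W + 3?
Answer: 16*I*sqrt(78)/3 ≈ 47.103*I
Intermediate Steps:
Z = 4 (Z = 4 - 1*0 = 4 + 0 = 4)
d(X, l) = -X/6 - l/6 (d(X, l) = -(l + X)/6 = -(X + l)/6 = -X/6 - l/6)
R(v, W) = 3 + 4*W (R(v, W) = 4*W + 3 = 3 + 4*W)
s = -3536/3 (s = ((3 + 4*(-1/6*(-2) - 1/6*(-2)))*(-16))*13 = ((3 + 4*(1/3 + 1/3))*(-16))*13 = ((3 + 4*(2/3))*(-16))*13 = ((3 + 8/3)*(-16))*13 = ((17/3)*(-16))*13 = -272/3*13 = -3536/3 ≈ -1178.7)
sqrt((-1020 + F(27, -40)) + s) = sqrt((-1020 - 20) - 3536/3) = sqrt(-1040 - 3536/3) = sqrt(-6656/3) = 16*I*sqrt(78)/3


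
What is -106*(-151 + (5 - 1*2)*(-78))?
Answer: 40810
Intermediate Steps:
-106*(-151 + (5 - 1*2)*(-78)) = -106*(-151 + (5 - 2)*(-78)) = -106*(-151 + 3*(-78)) = -106*(-151 - 234) = -106*(-385) = 40810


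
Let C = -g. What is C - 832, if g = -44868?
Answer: 44036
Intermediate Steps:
C = 44868 (C = -1*(-44868) = 44868)
C - 832 = 44868 - 832 = 44036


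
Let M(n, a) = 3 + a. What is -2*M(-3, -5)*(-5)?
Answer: -20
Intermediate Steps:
-2*M(-3, -5)*(-5) = -2*(3 - 5)*(-5) = -2*(-2)*(-5) = -(-4)*(-5) = -1*20 = -20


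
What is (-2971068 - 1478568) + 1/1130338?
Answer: -5029592656967/1130338 ≈ -4.4496e+6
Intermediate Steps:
(-2971068 - 1478568) + 1/1130338 = -4449636 + 1/1130338 = -5029592656967/1130338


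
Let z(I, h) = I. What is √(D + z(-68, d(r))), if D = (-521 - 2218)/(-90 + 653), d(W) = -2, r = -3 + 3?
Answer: I*√23095949/563 ≈ 8.5361*I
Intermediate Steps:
r = 0
D = -2739/563 ≈ -4.8650
√(D + z(-68, d(r))) = √(-2739/563 - 68) = √(-41023/563) = I*√23095949/563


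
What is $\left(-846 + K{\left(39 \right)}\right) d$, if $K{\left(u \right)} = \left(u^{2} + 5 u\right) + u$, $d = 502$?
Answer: $456318$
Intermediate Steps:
$K{\left(u \right)} = u^{2} + 6 u$
$\left(-846 + K{\left(39 \right)}\right) d = \left(-846 + 39 \left(6 + 39\right)\right) 502 = \left(-846 + 39 \cdot 45\right) 502 = \left(-846 + 1755\right) 502 = 909 \cdot 502 = 456318$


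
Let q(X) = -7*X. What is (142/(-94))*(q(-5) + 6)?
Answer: -2911/47 ≈ -61.936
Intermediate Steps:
(142/(-94))*(q(-5) + 6) = (142/(-94))*(-7*(-5) + 6) = (142*(-1/94))*(35 + 6) = -71/47*41 = -2911/47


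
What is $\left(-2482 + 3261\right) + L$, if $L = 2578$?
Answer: $3357$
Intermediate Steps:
$\left(-2482 + 3261\right) + L = \left(-2482 + 3261\right) + 2578 = 779 + 2578 = 3357$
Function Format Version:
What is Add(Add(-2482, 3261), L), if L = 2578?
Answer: 3357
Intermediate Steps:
Add(Add(-2482, 3261), L) = Add(Add(-2482, 3261), 2578) = Add(779, 2578) = 3357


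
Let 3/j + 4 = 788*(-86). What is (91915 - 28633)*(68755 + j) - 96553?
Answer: 147433152304379/33886 ≈ 4.3509e+9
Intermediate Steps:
j = -3/67772 (j = 3/(-4 + 788*(-86)) = 3/(-4 - 67768) = 3/(-67772) = 3*(-1/67772) = -3/67772 ≈ -4.4266e-5)
(91915 - 28633)*(68755 + j) - 96553 = (91915 - 28633)*(68755 - 3/67772) - 96553 = 63282*(4659663857/67772) - 96553 = 147436424099337/33886 - 96553 = 147433152304379/33886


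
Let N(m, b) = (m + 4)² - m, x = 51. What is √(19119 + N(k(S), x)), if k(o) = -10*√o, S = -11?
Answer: √(18035 - 70*I*√11) ≈ 134.3 - 0.8644*I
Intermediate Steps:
N(m, b) = (4 + m)² - m
√(19119 + N(k(S), x)) = √(19119 + ((4 - 10*I*√11)² - (-10)*√(-11))) = √(19119 + ((4 - 10*I*√11)² - (-10)*I*√11)) = √(19119 + ((4 - 10*I*√11)² + 10*I*√11)) = √(19119 + (4 - 10*I*√11)² + 10*I*√11)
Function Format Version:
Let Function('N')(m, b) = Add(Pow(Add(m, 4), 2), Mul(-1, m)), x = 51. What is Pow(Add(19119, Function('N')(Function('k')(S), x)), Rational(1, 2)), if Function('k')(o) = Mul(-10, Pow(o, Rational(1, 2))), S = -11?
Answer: Pow(Add(18035, Mul(-70, I, Pow(11, Rational(1, 2)))), Rational(1, 2)) ≈ Add(134.30, Mul(-0.8644, I))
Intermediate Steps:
Function('N')(m, b) = Add(Pow(Add(4, m), 2), Mul(-1, m))
Pow(Add(19119, Function('N')(Function('k')(S), x)), Rational(1, 2)) = Pow(Add(19119, Add(Pow(Add(4, Mul(-10, Pow(-11, Rational(1, 2)))), 2), Mul(-1, Mul(-10, Pow(-11, Rational(1, 2)))))), Rational(1, 2)) = Pow(Add(19119, Add(Pow(Add(4, Mul(-10, Mul(I, Pow(11, Rational(1, 2))))), 2), Mul(-1, Mul(-10, Mul(I, Pow(11, Rational(1, 2))))))), Rational(1, 2)) = Pow(Add(19119, Add(Pow(Add(4, Mul(-10, I, Pow(11, Rational(1, 2)))), 2), Mul(-1, Mul(-10, I, Pow(11, Rational(1, 2)))))), Rational(1, 2)) = Pow(Add(19119, Add(Pow(Add(4, Mul(-10, I, Pow(11, Rational(1, 2)))), 2), Mul(10, I, Pow(11, Rational(1, 2))))), Rational(1, 2)) = Pow(Add(19119, Pow(Add(4, Mul(-10, I, Pow(11, Rational(1, 2)))), 2), Mul(10, I, Pow(11, Rational(1, 2)))), Rational(1, 2))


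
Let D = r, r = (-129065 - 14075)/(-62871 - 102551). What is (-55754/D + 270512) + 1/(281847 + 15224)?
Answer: 2190761191970268/10630685735 ≈ 2.0608e+5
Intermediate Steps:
r = 71570/82711 (r = -143140/(-165422) = -143140*(-1/165422) = 71570/82711 ≈ 0.86530)
D = 71570/82711 ≈ 0.86530
(-55754/D + 270512) + 1/(281847 + 15224) = (-55754/71570/82711 + 270512) + 1/(281847 + 15224) = (-55754*82711/71570 + 270512) + 1/297071 = (-2305734547/35785 + 270512) + 1/297071 = 7374537373/35785 + 1/297071 = 2190761191970268/10630685735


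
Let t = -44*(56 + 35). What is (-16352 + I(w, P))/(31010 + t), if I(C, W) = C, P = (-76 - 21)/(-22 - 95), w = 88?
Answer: -8132/13503 ≈ -0.60224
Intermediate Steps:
P = 97/117 (P = -97/(-117) = -97*(-1/117) = 97/117 ≈ 0.82906)
t = -4004 (t = -44*91 = -4004)
(-16352 + I(w, P))/(31010 + t) = (-16352 + 88)/(31010 - 4004) = -16264/27006 = -16264*1/27006 = -8132/13503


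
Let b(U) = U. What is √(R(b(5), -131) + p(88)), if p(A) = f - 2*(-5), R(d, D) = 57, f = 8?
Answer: 5*√3 ≈ 8.6602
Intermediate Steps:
p(A) = 18 (p(A) = 8 - 2*(-5) = 8 + 10 = 18)
√(R(b(5), -131) + p(88)) = √(57 + 18) = √75 = 5*√3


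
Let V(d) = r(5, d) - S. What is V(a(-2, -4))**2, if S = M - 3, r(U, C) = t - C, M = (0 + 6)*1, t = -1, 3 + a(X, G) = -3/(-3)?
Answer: 4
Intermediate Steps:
a(X, G) = -2 (a(X, G) = -3 - 3/(-3) = -3 - 3*(-1/3) = -3 + 1 = -2)
M = 6 (M = 6*1 = 6)
r(U, C) = -1 - C
S = 3 (S = 6 - 3 = 3)
V(d) = -4 - d (V(d) = (-1 - d) - 1*3 = (-1 - d) - 3 = -4 - d)
V(a(-2, -4))**2 = (-4 - 1*(-2))**2 = (-4 + 2)**2 = (-2)**2 = 4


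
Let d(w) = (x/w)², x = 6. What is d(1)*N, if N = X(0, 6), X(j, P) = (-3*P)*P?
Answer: -3888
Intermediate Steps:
X(j, P) = -3*P²
N = -108 (N = -3*6² = -3*36 = -108)
d(w) = 36/w² (d(w) = (6/w)² = 36/w²)
d(1)*N = (36/1²)*(-108) = (36*1)*(-108) = 36*(-108) = -3888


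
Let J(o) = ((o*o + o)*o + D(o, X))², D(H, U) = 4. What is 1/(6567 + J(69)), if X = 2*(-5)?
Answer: 1/111071565643 ≈ 9.0032e-12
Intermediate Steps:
X = -10
J(o) = (4 + o*(o + o²))² (J(o) = ((o*o + o)*o + 4)² = ((o² + o)*o + 4)² = ((o + o²)*o + 4)² = (o*(o + o²) + 4)² = (4 + o*(o + o²))²)
1/(6567 + J(69)) = 1/(6567 + (4 + 69² + 69³)²) = 1/(6567 + (4 + 4761 + 328509)²) = 1/(6567 + 333274²) = 1/(6567 + 111071559076) = 1/111071565643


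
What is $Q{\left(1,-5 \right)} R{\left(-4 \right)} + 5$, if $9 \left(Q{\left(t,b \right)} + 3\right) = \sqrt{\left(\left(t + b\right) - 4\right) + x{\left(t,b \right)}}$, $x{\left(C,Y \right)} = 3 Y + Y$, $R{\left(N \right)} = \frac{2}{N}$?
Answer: $\frac{13}{2} - \frac{i \sqrt{7}}{9} \approx 6.5 - 0.29397 i$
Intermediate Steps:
$x{\left(C,Y \right)} = 4 Y$
$Q{\left(t,b \right)} = -3 + \frac{\sqrt{-4 + t + 5 b}}{9}$ ($Q{\left(t,b \right)} = -3 + \frac{\sqrt{\left(\left(t + b\right) - 4\right) + 4 b}}{9} = -3 + \frac{\sqrt{\left(\left(b + t\right) - 4\right) + 4 b}}{9} = -3 + \frac{\sqrt{\left(-4 + b + t\right) + 4 b}}{9} = -3 + \frac{\sqrt{-4 + t + 5 b}}{9}$)
$Q{\left(1,-5 \right)} R{\left(-4 \right)} + 5 = \left(-3 + \frac{\sqrt{-4 + 1 + 5 \left(-5\right)}}{9}\right) \frac{2}{-4} + 5 = \left(-3 + \frac{\sqrt{-4 + 1 - 25}}{9}\right) 2 \left(- \frac{1}{4}\right) + 5 = \left(-3 + \frac{\sqrt{-28}}{9}\right) \left(- \frac{1}{2}\right) + 5 = \left(-3 + \frac{2 i \sqrt{7}}{9}\right) \left(- \frac{1}{2}\right) + 5 = \left(\frac{3}{2} - \frac{i \sqrt{7}}{9}\right) + 5 = \frac{13}{2} - \frac{i \sqrt{7}}{9}$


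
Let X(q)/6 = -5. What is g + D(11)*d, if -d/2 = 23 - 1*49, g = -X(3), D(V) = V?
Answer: 602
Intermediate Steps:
X(q) = -30 (X(q) = 6*(-5) = -30)
g = 30 (g = -1*(-30) = 30)
d = 52 (d = -2*(23 - 1*49) = -2*(23 - 49) = -2*(-26) = 52)
g + D(11)*d = 30 + 11*52 = 30 + 572 = 602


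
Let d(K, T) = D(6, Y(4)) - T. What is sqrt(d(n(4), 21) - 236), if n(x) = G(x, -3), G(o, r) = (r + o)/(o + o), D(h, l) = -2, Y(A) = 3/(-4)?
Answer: I*sqrt(259) ≈ 16.093*I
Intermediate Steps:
Y(A) = -3/4 (Y(A) = 3*(-1/4) = -3/4)
G(o, r) = (o + r)/(2*o) (G(o, r) = (o + r)/((2*o)) = (o + r)*(1/(2*o)) = (o + r)/(2*o))
n(x) = (-3 + x)/(2*x) (n(x) = (x - 3)/(2*x) = (-3 + x)/(2*x))
d(K, T) = -2 - T
sqrt(d(n(4), 21) - 236) = sqrt((-2 - 1*21) - 236) = sqrt((-2 - 21) - 236) = sqrt(-23 - 236) = sqrt(-259) = I*sqrt(259)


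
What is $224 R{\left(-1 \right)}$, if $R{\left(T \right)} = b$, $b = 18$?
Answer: $4032$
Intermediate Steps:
$R{\left(T \right)} = 18$
$224 R{\left(-1 \right)} = 224 \cdot 18 = 4032$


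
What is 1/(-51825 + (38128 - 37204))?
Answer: -1/50901 ≈ -1.9646e-5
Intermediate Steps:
1/(-51825 + (38128 - 37204)) = 1/(-51825 + 924) = 1/(-50901) = -1/50901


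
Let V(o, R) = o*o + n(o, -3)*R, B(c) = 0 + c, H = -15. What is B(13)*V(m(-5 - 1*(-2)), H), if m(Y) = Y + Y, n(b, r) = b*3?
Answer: 3978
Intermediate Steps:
n(b, r) = 3*b
m(Y) = 2*Y
B(c) = c
V(o, R) = o² + 3*R*o (V(o, R) = o*o + (3*o)*R = o² + 3*R*o)
B(13)*V(m(-5 - 1*(-2)), H) = 13*((2*(-5 - 1*(-2)))*(2*(-5 - 1*(-2)) + 3*(-15))) = 13*((2*(-5 + 2))*(2*(-5 + 2) - 45)) = 13*((2*(-3))*(2*(-3) - 45)) = 13*(-6*(-6 - 45)) = 13*(-6*(-51)) = 13*306 = 3978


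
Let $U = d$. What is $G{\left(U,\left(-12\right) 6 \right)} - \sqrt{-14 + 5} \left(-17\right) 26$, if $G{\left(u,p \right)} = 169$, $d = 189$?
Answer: $169 + 1326 i \approx 169.0 + 1326.0 i$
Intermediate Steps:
$U = 189$
$G{\left(U,\left(-12\right) 6 \right)} - \sqrt{-14 + 5} \left(-17\right) 26 = 169 - \sqrt{-14 + 5} \left(-17\right) 26 = 169 - \sqrt{-9} \left(-17\right) 26 = 169 - 3 i \left(-17\right) 26 = 169 - - 51 i 26 = 169 - - 1326 i = 169 + 1326 i$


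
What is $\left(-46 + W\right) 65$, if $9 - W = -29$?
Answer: $-520$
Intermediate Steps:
$W = 38$ ($W = 9 - -29 = 9 + 29 = 38$)
$\left(-46 + W\right) 65 = \left(-46 + 38\right) 65 = \left(-8\right) 65 = -520$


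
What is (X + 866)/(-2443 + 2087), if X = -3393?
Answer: 2527/356 ≈ 7.0983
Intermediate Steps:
(X + 866)/(-2443 + 2087) = (-3393 + 866)/(-2443 + 2087) = -2527/(-356) = -2527*(-1/356) = 2527/356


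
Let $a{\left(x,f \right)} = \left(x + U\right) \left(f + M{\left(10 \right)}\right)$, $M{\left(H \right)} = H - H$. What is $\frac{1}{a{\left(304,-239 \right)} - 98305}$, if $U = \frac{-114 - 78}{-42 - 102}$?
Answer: $- \frac{3}{513839} \approx -5.8384 \cdot 10^{-6}$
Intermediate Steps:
$M{\left(H \right)} = 0$
$U = \frac{4}{3}$ ($U = - \frac{192}{-144} = \left(-192\right) \left(- \frac{1}{144}\right) = \frac{4}{3} \approx 1.3333$)
$a{\left(x,f \right)} = f \left(\frac{4}{3} + x\right)$ ($a{\left(x,f \right)} = \left(x + \frac{4}{3}\right) \left(f + 0\right) = \left(\frac{4}{3} + x\right) f = f \left(\frac{4}{3} + x\right)$)
$\frac{1}{a{\left(304,-239 \right)} - 98305} = \frac{1}{\frac{1}{3} \left(-239\right) \left(4 + 3 \cdot 304\right) - 98305} = \frac{1}{\frac{1}{3} \left(-239\right) \left(4 + 912\right) - 98305} = \frac{1}{\frac{1}{3} \left(-239\right) 916 - 98305} = \frac{1}{- \frac{218924}{3} - 98305} = \frac{1}{- \frac{513839}{3}} = - \frac{3}{513839}$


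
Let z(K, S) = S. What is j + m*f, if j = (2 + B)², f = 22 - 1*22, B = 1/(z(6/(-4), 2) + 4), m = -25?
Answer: 169/36 ≈ 4.6944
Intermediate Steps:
B = ⅙ (B = 1/(2 + 4) = 1/6 = ⅙ ≈ 0.16667)
f = 0 (f = 22 - 22 = 0)
j = 169/36 (j = (2 + ⅙)² = (13/6)² = 169/36 ≈ 4.6944)
j + m*f = 169/36 - 25*0 = 169/36 + 0 = 169/36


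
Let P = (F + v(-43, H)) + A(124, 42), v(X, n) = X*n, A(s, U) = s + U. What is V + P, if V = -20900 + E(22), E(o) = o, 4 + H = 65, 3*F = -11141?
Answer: -81146/3 ≈ -27049.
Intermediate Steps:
F = -11141/3 (F = (1/3)*(-11141) = -11141/3 ≈ -3713.7)
H = 61 (H = -4 + 65 = 61)
A(s, U) = U + s
V = -20878 (V = -20900 + 22 = -20878)
P = -18512/3 (P = (-11141/3 - 43*61) + (42 + 124) = (-11141/3 - 2623) + 166 = -19010/3 + 166 = -18512/3 ≈ -6170.7)
V + P = -20878 - 18512/3 = -81146/3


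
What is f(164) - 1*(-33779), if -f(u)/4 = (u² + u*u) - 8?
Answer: -181357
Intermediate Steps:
f(u) = 32 - 8*u² (f(u) = -4*((u² + u*u) - 8) = -4*((u² + u²) - 8) = -4*(2*u² - 8) = -4*(-8 + 2*u²) = 32 - 8*u²)
f(164) - 1*(-33779) = (32 - 8*164²) - 1*(-33779) = (32 - 8*26896) + 33779 = (32 - 215168) + 33779 = -215136 + 33779 = -181357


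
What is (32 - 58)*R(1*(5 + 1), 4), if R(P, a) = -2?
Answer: 52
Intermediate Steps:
(32 - 58)*R(1*(5 + 1), 4) = (32 - 58)*(-2) = -26*(-2) = 52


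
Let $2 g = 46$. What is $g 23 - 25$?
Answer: $504$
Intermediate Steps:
$g = 23$ ($g = \frac{1}{2} \cdot 46 = 23$)
$g 23 - 25 = 23 \cdot 23 - 25 = 529 - 25 = 504$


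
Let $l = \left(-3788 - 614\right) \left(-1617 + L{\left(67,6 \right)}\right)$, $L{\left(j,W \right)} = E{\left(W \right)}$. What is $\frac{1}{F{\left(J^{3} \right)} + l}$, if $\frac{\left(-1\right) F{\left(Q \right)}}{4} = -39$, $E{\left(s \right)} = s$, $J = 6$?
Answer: $\frac{1}{7091778} \approx 1.4101 \cdot 10^{-7}$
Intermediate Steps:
$L{\left(j,W \right)} = W$
$F{\left(Q \right)} = 156$ ($F{\left(Q \right)} = \left(-4\right) \left(-39\right) = 156$)
$l = 7091622$ ($l = \left(-3788 - 614\right) \left(-1617 + 6\right) = \left(-4402\right) \left(-1611\right) = 7091622$)
$\frac{1}{F{\left(J^{3} \right)} + l} = \frac{1}{156 + 7091622} = \frac{1}{7091778}$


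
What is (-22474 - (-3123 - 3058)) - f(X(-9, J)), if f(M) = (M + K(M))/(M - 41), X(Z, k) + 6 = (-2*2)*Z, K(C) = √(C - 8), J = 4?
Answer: -179193/11 + √22/11 ≈ -16290.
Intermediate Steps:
K(C) = √(-8 + C)
X(Z, k) = -6 - 4*Z (X(Z, k) = -6 + (-2*2)*Z = -6 - 4*Z)
f(M) = (M + √(-8 + M))/(-41 + M) (f(M) = (M + √(-8 + M))/(M - 41) = (M + √(-8 + M))/(-41 + M))
(-22474 - (-3123 - 3058)) - f(X(-9, J)) = (-22474 - (-3123 - 3058)) - ((-6 - 4*(-9)) + √(-8 + (-6 - 4*(-9))))/(-41 + (-6 - 4*(-9))) = (-22474 - 1*(-6181)) - ((-6 + 36) + √(-8 + (-6 + 36)))/(-41 + (-6 + 36)) = (-22474 + 6181) - (30 + √(-8 + 30))/(-41 + 30) = -16293 - (30 + √22)/(-11) = -16293 - (-1)*(30 + √22)/11 = -16293 - (-30/11 - √22/11) = -16293 + (30/11 + √22/11) = -179193/11 + √22/11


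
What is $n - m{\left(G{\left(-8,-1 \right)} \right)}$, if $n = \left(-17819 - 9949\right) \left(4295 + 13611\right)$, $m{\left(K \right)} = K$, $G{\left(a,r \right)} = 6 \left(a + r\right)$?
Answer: $-497213754$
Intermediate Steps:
$G{\left(a,r \right)} = 6 a + 6 r$
$n = -497213808$ ($n = \left(-27768\right) 17906 = -497213808$)
$n - m{\left(G{\left(-8,-1 \right)} \right)} = -497213808 - \left(6 \left(-8\right) + 6 \left(-1\right)\right) = -497213808 - \left(-48 - 6\right) = -497213808 - -54 = -497213808 + 54 = -497213754$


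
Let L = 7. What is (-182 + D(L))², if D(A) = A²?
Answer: 17689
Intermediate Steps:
(-182 + D(L))² = (-182 + 7²)² = (-182 + 49)² = (-133)² = 17689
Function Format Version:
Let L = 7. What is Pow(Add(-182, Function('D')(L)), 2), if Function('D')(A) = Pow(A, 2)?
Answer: 17689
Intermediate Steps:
Pow(Add(-182, Function('D')(L)), 2) = Pow(Add(-182, Pow(7, 2)), 2) = Pow(Add(-182, 49), 2) = Pow(-133, 2) = 17689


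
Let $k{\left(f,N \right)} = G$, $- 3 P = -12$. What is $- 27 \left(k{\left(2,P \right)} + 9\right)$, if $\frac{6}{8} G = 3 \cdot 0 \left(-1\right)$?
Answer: $-243$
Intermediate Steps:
$P = 4$ ($P = \left(- \frac{1}{3}\right) \left(-12\right) = 4$)
$G = 0$ ($G = \frac{4 \cdot 3 \cdot 0 \left(-1\right)}{3} = \frac{4 \cdot 0 \left(-1\right)}{3} = \frac{4}{3} \cdot 0 = 0$)
$k{\left(f,N \right)} = 0$
$- 27 \left(k{\left(2,P \right)} + 9\right) = - 27 \left(0 + 9\right) = \left(-27\right) 9 = -243$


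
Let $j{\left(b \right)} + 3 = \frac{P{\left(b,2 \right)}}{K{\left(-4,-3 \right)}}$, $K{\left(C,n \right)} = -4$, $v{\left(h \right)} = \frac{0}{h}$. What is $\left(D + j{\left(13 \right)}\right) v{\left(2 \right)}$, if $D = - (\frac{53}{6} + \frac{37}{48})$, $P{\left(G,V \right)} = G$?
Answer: $0$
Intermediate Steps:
$v{\left(h \right)} = 0$
$j{\left(b \right)} = -3 - \frac{b}{4}$ ($j{\left(b \right)} = -3 + \frac{b}{-4} = -3 + b \left(- \frac{1}{4}\right) = -3 - \frac{b}{4}$)
$D = - \frac{461}{48}$ ($D = - (53 \cdot \frac{1}{6} + 37 \cdot \frac{1}{48}) = - (\frac{53}{6} + \frac{37}{48}) = \left(-1\right) \frac{461}{48} = - \frac{461}{48} \approx -9.6042$)
$\left(D + j{\left(13 \right)}\right) v{\left(2 \right)} = \left(- \frac{461}{48} - \frac{25}{4}\right) 0 = \left(- \frac{761}{48}\right) 0 = 0$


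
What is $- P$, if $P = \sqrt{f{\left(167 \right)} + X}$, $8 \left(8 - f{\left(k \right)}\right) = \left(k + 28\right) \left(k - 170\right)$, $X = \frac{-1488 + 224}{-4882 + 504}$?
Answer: $- \frac{3 \sqrt{693532114}}{8756} \approx -9.0229$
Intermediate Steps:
$X = \frac{632}{2189}$ ($X = - \frac{1264}{-4378} = \left(-1264\right) \left(- \frac{1}{4378}\right) = \frac{632}{2189} \approx 0.28872$)
$f{\left(k \right)} = 8 - \frac{\left(-170 + k\right) \left(28 + k\right)}{8}$ ($f{\left(k \right)} = 8 - \frac{\left(k + 28\right) \left(k - 170\right)}{8} = 8 - \frac{\left(28 + k\right) \left(-170 + k\right)}{8} = 8 - \frac{\left(-170 + k\right) \left(28 + k\right)}{8}$)
$P = \frac{3 \sqrt{693532114}}{8756}$ ($P = \sqrt{\left(603 - \frac{167^{2}}{8} + \frac{71}{4} \cdot 167\right) + \frac{632}{2189}} = \sqrt{\left(603 - \frac{27889}{8} + \frac{11857}{4}\right) + \frac{632}{2189}} = \sqrt{\frac{649}{8} + \frac{632}{2189}} = \sqrt{\frac{1425717}{17512}} = \frac{3 \sqrt{693532114}}{8756} \approx 9.0229$)
$- P = - \frac{3 \sqrt{693532114}}{8756}$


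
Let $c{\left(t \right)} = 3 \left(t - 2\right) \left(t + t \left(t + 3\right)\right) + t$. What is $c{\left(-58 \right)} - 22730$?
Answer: $-586548$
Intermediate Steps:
$c{\left(t \right)} = t + 3 \left(-2 + t\right) \left(t + t \left(3 + t\right)\right)$ ($c{\left(t \right)} = 3 \left(-2 + t\right) \left(t + t \left(3 + t\right)\right) + t = t + 3 \left(-2 + t\right) \left(t + t \left(3 + t\right)\right)$)
$c{\left(-58 \right)} - 22730 = - 58 \left(-23 + 3 \left(-58\right)^{2} + 6 \left(-58\right)\right) - 22730 = - 58 \left(-23 + 3 \cdot 3364 - 348\right) - 22730 = - 58 \left(-23 + 10092 - 348\right) - 22730 = \left(-58\right) 9721 - 22730 = -563818 - 22730 = -586548$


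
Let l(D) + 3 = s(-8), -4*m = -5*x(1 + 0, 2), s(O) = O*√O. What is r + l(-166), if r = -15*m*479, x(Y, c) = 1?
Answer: -35937/4 - 16*I*√2 ≈ -8984.3 - 22.627*I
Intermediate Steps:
s(O) = O^(3/2)
m = 5/4 (m = -(-5)/4 = -¼*(-5) = 5/4 ≈ 1.2500)
l(D) = -3 - 16*I*√2 (l(D) = -3 + (-8)^(3/2) = -3 - 16*I*√2)
r = -35925/4 (r = -15*5/4*479 = -75/4*479 = -35925/4 ≈ -8981.3)
r + l(-166) = -35925/4 + (-3 - 16*I*√2) = -35937/4 - 16*I*√2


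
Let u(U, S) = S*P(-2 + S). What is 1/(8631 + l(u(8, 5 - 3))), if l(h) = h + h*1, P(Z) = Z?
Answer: 1/8631 ≈ 0.00011586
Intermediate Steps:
u(U, S) = S*(-2 + S)
l(h) = 2*h (l(h) = h + h = 2*h)
1/(8631 + l(u(8, 5 - 3))) = 1/(8631 + 2*((5 - 3)*(-2 + (5 - 3)))) = 1/(8631 + 2*(2*(-2 + 2))) = 1/(8631 + 2*(2*0)) = 1/(8631 + 2*0) = 1/(8631 + 0) = 1/8631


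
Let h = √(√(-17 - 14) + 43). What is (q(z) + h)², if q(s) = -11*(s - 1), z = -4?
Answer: (55 + √(43 + I*√31))² ≈ 3790.8 + 52.17*I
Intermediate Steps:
q(s) = 11 - 11*s (q(s) = -11*(-1 + s) = 11 - 11*s)
h = √(43 + I*√31) (h = √(√(-31) + 43) = √(I*√31 + 43) = √(43 + I*√31) ≈ 6.5711 + 0.42365*I)
(q(z) + h)² = ((11 - 11*(-4)) + √(43 + I*√31))² = ((11 + 44) + √(43 + I*√31))² = (55 + √(43 + I*√31))²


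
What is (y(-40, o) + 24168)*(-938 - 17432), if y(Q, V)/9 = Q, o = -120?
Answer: -437352960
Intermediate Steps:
y(Q, V) = 9*Q
(y(-40, o) + 24168)*(-938 - 17432) = (9*(-40) + 24168)*(-938 - 17432) = (-360 + 24168)*(-18370) = 23808*(-18370) = -437352960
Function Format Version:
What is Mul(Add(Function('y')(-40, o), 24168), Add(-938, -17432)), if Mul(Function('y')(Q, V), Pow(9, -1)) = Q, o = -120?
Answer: -437352960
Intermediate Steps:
Function('y')(Q, V) = Mul(9, Q)
Mul(Add(Function('y')(-40, o), 24168), Add(-938, -17432)) = Mul(Add(Mul(9, -40), 24168), Add(-938, -17432)) = Mul(Add(-360, 24168), -18370) = Mul(23808, -18370) = -437352960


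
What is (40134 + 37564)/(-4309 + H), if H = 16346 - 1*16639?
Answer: -38849/2301 ≈ -16.884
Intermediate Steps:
H = -293 (H = 16346 - 16639 = -293)
(40134 + 37564)/(-4309 + H) = (40134 + 37564)/(-4309 - 293) = 77698/(-4602) = 77698*(-1/4602) = -38849/2301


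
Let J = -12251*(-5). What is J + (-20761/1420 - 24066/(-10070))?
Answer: 17514697149/285988 ≈ 61243.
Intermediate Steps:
J = 61255 (J = -1*(-61255) = 61255)
J + (-20761/1420 - 24066/(-10070)) = 61255 + (-20761/1420 - 24066/(-10070)) = 61255 + (-20761*1/1420 - 24066*(-1/10070)) = 61255 + (-20761/1420 + 12033/5035) = 61255 - 3497791/285988 = 17514697149/285988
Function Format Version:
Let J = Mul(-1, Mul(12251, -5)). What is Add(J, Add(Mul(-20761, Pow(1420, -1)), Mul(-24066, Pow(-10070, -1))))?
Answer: Rational(17514697149, 285988) ≈ 61243.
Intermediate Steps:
J = 61255 (J = Mul(-1, -61255) = 61255)
Add(J, Add(Mul(-20761, Pow(1420, -1)), Mul(-24066, Pow(-10070, -1)))) = Add(61255, Add(Mul(-20761, Pow(1420, -1)), Mul(-24066, Pow(-10070, -1)))) = Add(61255, Add(Mul(-20761, Rational(1, 1420)), Mul(-24066, Rational(-1, 10070)))) = Add(61255, Add(Rational(-20761, 1420), Rational(12033, 5035))) = Add(61255, Rational(-3497791, 285988)) = Rational(17514697149, 285988)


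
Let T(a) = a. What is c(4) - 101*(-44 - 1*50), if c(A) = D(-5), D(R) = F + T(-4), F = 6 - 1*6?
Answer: 9490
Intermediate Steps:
F = 0 (F = 6 - 6 = 0)
D(R) = -4 (D(R) = 0 - 4 = -4)
c(A) = -4
c(4) - 101*(-44 - 1*50) = -4 - 101*(-44 - 1*50) = -4 - 101*(-44 - 50) = -4 - 101*(-94) = -4 + 9494 = 9490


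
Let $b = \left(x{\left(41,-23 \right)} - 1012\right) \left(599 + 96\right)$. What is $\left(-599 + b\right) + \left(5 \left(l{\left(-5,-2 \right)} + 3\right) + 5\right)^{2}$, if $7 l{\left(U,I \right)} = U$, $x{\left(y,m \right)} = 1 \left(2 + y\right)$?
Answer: $- \frac{33015421}{49} \approx -6.7378 \cdot 10^{5}$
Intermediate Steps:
$x{\left(y,m \right)} = 2 + y$
$l{\left(U,I \right)} = \frac{U}{7}$
$b = -673455$ ($b = \left(\left(2 + 41\right) - 1012\right) \left(599 + 96\right) = \left(43 - 1012\right) 695 = \left(-969\right) 695 = -673455$)
$\left(-599 + b\right) + \left(5 \left(l{\left(-5,-2 \right)} + 3\right) + 5\right)^{2} = \left(-599 - 673455\right) + \left(5 \left(\frac{1}{7} \left(-5\right) + 3\right) + 5\right)^{2} = -674054 + \left(5 \left(- \frac{5}{7} + 3\right) + 5\right)^{2} = -674054 + \left(5 \cdot \frac{16}{7} + 5\right)^{2} = -674054 + \left(\frac{80}{7} + 5\right)^{2} = -674054 + \left(\frac{115}{7}\right)^{2} = -674054 + \frac{13225}{49} = - \frac{33015421}{49}$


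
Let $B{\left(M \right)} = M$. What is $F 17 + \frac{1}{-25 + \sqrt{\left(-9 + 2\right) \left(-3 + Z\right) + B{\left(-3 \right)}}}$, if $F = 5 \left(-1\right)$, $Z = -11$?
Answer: $- \frac{9015}{106} - \frac{\sqrt{95}}{530} \approx -85.066$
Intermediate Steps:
$F = -5$
$F 17 + \frac{1}{-25 + \sqrt{\left(-9 + 2\right) \left(-3 + Z\right) + B{\left(-3 \right)}}} = \left(-5\right) 17 + \frac{1}{-25 + \sqrt{\left(-9 + 2\right) \left(-3 - 11\right) - 3}} = -85 + \frac{1}{-25 + \sqrt{\left(-7\right) \left(-14\right) - 3}} = -85 + \frac{1}{-25 + \sqrt{98 - 3}} = -85 + \frac{1}{-25 + \sqrt{95}}$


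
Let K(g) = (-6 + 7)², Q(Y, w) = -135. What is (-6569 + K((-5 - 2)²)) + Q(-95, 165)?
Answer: -6703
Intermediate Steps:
K(g) = 1 (K(g) = 1² = 1)
(-6569 + K((-5 - 2)²)) + Q(-95, 165) = (-6569 + 1) - 135 = -6568 - 135 = -6703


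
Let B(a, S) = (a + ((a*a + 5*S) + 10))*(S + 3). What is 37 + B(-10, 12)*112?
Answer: 268837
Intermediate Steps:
B(a, S) = (3 + S)*(10 + a + a² + 5*S) (B(a, S) = (a + ((a² + 5*S) + 10))*(3 + S) = (a + (10 + a² + 5*S))*(3 + S) = (10 + a + a² + 5*S)*(3 + S) = (3 + S)*(10 + a + a² + 5*S))
37 + B(-10, 12)*112 = 37 + (30 + 3*(-10) + 3*(-10)² + 5*12² + 25*12 + 12*(-10) + 12*(-10)²)*112 = 37 + (30 - 30 + 3*100 + 5*144 + 300 - 120 + 12*100)*112 = 37 + (30 - 30 + 300 + 720 + 300 - 120 + 1200)*112 = 37 + 2400*112 = 37 + 268800 = 268837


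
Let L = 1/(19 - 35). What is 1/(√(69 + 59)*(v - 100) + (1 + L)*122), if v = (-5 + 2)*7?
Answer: -7320/119101847 - 61952*√2/119101847 ≈ -0.00079708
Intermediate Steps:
L = -1/16 (L = 1/(-16) = -1/16 ≈ -0.062500)
v = -21 (v = -3*7 = -21)
1/(√(69 + 59)*(v - 100) + (1 + L)*122) = 1/(√(69 + 59)*(-21 - 100) + (1 - 1/16)*122) = 1/(√128*(-121) + (15/16)*122) = 1/((8*√2)*(-121) + 915/8) = 1/(-968*√2 + 915/8) = 1/(915/8 - 968*√2)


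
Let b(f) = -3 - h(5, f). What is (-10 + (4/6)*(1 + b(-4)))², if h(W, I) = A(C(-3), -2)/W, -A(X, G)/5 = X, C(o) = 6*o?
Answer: 4900/9 ≈ 544.44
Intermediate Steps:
A(X, G) = -5*X
h(W, I) = 90/W (h(W, I) = (-30*(-3))/W = (-5*(-18))/W = 90/W)
b(f) = -21 (b(f) = -3 - 90/5 = -3 - 1*18 = -3 - 18 = -21)
(-10 + (4/6)*(1 + b(-4)))² = (-10 + (4/6)*(1 - 21))² = (-10 + (4*(⅙))*(-20))² = (-10 + (⅔)*(-20))² = (-10 - 40/3)² = (-70/3)² = 4900/9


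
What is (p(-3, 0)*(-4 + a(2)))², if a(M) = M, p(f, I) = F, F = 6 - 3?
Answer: 36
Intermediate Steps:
F = 3
p(f, I) = 3
(p(-3, 0)*(-4 + a(2)))² = (3*(-4 + 2))² = (3*(-2))² = (-6)² = 36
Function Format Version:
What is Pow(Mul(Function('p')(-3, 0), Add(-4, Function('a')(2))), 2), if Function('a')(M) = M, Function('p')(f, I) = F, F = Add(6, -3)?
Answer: 36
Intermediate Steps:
F = 3
Function('p')(f, I) = 3
Pow(Mul(Function('p')(-3, 0), Add(-4, Function('a')(2))), 2) = Pow(Mul(3, Add(-4, 2)), 2) = Pow(Mul(3, -2), 2) = Pow(-6, 2) = 36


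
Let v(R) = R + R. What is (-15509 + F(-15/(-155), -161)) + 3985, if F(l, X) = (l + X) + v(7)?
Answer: -361798/31 ≈ -11671.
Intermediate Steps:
v(R) = 2*R
F(l, X) = 14 + X + l (F(l, X) = (l + X) + 2*7 = (X + l) + 14 = 14 + X + l)
(-15509 + F(-15/(-155), -161)) + 3985 = (-15509 + (14 - 161 - 15/(-155))) + 3985 = (-15509 + (14 - 161 - 15*(-1/155))) + 3985 = (-15509 + (14 - 161 + 3/31)) + 3985 = (-15509 - 4554/31) + 3985 = -485333/31 + 3985 = -361798/31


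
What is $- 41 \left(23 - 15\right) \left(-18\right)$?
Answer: $5904$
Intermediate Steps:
$- 41 \left(23 - 15\right) \left(-18\right) = \left(-41\right) 8 \left(-18\right) = \left(-328\right) \left(-18\right) = 5904$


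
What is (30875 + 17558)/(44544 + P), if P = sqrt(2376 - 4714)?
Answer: 1078699776/992085137 - 48433*I*sqrt(2338)/1984170274 ≈ 1.0873 - 0.0011803*I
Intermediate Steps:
P = I*sqrt(2338) (P = sqrt(-2338) = I*sqrt(2338) ≈ 48.353*I)
(30875 + 17558)/(44544 + P) = (30875 + 17558)/(44544 + I*sqrt(2338)) = 48433/(44544 + I*sqrt(2338))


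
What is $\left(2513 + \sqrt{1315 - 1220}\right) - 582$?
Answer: $1931 + \sqrt{95} \approx 1940.7$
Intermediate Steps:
$\left(2513 + \sqrt{1315 - 1220}\right) - 582 = \left(2513 + \sqrt{95}\right) - 582 = 1931 + \sqrt{95}$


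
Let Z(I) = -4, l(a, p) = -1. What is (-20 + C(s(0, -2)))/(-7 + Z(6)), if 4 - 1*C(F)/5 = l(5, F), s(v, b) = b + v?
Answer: -5/11 ≈ -0.45455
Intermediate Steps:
C(F) = 25 (C(F) = 20 - 5*(-1) = 20 + 5 = 25)
(-20 + C(s(0, -2)))/(-7 + Z(6)) = (-20 + 25)/(-7 - 4) = 5/(-11) = -1/11*5 = -5/11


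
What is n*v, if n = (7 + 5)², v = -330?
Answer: -47520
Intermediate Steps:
n = 144 (n = 12² = 144)
n*v = 144*(-330) = -47520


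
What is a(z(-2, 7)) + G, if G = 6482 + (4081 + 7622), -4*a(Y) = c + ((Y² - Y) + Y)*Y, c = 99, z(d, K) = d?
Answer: 72649/4 ≈ 18162.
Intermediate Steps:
a(Y) = -99/4 - Y³/4 (a(Y) = -(99 + ((Y² - Y) + Y)*Y)/4 = -(99 + Y²*Y)/4 = -(99 + Y³)/4 = -99/4 - Y³/4)
G = 18185 (G = 6482 + 11703 = 18185)
a(z(-2, 7)) + G = (-99/4 - ¼*(-2)³) + 18185 = (-99/4 - ¼*(-8)) + 18185 = (-99/4 + 2) + 18185 = -91/4 + 18185 = 72649/4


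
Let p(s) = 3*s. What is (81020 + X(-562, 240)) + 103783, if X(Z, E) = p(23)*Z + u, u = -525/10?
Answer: 291945/2 ≈ 1.4597e+5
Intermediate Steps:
u = -105/2 (u = -525*1/10 = -105/2 ≈ -52.500)
X(Z, E) = -105/2 + 69*Z (X(Z, E) = (3*23)*Z - 105/2 = 69*Z - 105/2 = -105/2 + 69*Z)
(81020 + X(-562, 240)) + 103783 = (81020 + (-105/2 + 69*(-562))) + 103783 = (81020 + (-105/2 - 38778)) + 103783 = (81020 - 77661/2) + 103783 = 84379/2 + 103783 = 291945/2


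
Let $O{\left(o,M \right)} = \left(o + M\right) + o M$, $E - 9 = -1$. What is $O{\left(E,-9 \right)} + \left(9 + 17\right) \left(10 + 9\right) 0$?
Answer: $-73$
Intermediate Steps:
$E = 8$ ($E = 9 - 1 = 8$)
$O{\left(o,M \right)} = M + o + M o$ ($O{\left(o,M \right)} = \left(M + o\right) + M o = M + o + M o$)
$O{\left(E,-9 \right)} + \left(9 + 17\right) \left(10 + 9\right) 0 = \left(-9 + 8 - 72\right) + \left(9 + 17\right) \left(10 + 9\right) 0 = \left(-9 + 8 - 72\right) + 26 \cdot 19 \cdot 0 = -73 + 494 \cdot 0 = -73 + 0 = -73$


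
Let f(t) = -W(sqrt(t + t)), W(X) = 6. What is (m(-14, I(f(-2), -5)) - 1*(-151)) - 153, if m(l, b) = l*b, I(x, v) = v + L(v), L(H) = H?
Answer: 138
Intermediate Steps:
f(t) = -6 (f(t) = -1*6 = -6)
I(x, v) = 2*v (I(x, v) = v + v = 2*v)
m(l, b) = b*l
(m(-14, I(f(-2), -5)) - 1*(-151)) - 153 = ((2*(-5))*(-14) - 1*(-151)) - 153 = (-10*(-14) + 151) - 153 = (140 + 151) - 153 = 291 - 153 = 138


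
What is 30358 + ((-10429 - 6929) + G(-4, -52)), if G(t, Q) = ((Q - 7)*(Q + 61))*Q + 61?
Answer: 40673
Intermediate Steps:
G(t, Q) = 61 + Q*(-7 + Q)*(61 + Q) (G(t, Q) = ((-7 + Q)*(61 + Q))*Q + 61 = Q*(-7 + Q)*(61 + Q) + 61 = 61 + Q*(-7 + Q)*(61 + Q))
30358 + ((-10429 - 6929) + G(-4, -52)) = 30358 + ((-10429 - 6929) + (61 + (-52)³ - 427*(-52) + 54*(-52)²)) = 30358 + (-17358 + (61 - 140608 + 22204 + 54*2704)) = 30358 + (-17358 + (61 - 140608 + 22204 + 146016)) = 30358 + (-17358 + 27673) = 30358 + 10315 = 40673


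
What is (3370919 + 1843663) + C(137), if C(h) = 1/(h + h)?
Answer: 1428795469/274 ≈ 5.2146e+6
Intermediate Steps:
C(h) = 1/(2*h)
(3370919 + 1843663) + C(137) = (3370919 + 1843663) + (½)/137 = 5214582 + (½)*(1/137) = 5214582 + 1/274 = 1428795469/274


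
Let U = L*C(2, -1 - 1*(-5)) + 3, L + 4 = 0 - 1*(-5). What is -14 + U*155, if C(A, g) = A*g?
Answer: 1691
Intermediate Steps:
L = 1 (L = -4 + (0 - 1*(-5)) = -4 + (0 + 5) = -4 + 5 = 1)
U = 11 (U = 1*(2*(-1 - 1*(-5))) + 3 = 1*(2*(-1 + 5)) + 3 = 1*(2*4) + 3 = 1*8 + 3 = 8 + 3 = 11)
-14 + U*155 = -14 + 11*155 = -14 + 1705 = 1691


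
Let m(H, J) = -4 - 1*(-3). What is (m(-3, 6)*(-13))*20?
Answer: 260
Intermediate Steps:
m(H, J) = -1 (m(H, J) = -4 + 3 = -1)
(m(-3, 6)*(-13))*20 = -1*(-13)*20 = 13*20 = 260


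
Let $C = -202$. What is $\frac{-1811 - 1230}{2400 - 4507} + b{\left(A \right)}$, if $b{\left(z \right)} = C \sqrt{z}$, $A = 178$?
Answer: $\frac{3041}{2107} - 202 \sqrt{178} \approx -2693.6$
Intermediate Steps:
$b{\left(z \right)} = - 202 \sqrt{z}$
$\frac{-1811 - 1230}{2400 - 4507} + b{\left(A \right)} = \frac{-1811 - 1230}{2400 - 4507} - 202 \sqrt{178} = - \frac{3041}{-2107} - 202 \sqrt{178} = \left(-3041\right) \left(- \frac{1}{2107}\right) - 202 \sqrt{178} = \frac{3041}{2107} - 202 \sqrt{178}$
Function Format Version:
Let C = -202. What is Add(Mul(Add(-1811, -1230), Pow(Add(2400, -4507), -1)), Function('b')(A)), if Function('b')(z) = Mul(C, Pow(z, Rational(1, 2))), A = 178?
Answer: Add(Rational(3041, 2107), Mul(-202, Pow(178, Rational(1, 2)))) ≈ -2693.6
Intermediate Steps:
Function('b')(z) = Mul(-202, Pow(z, Rational(1, 2)))
Add(Mul(Add(-1811, -1230), Pow(Add(2400, -4507), -1)), Function('b')(A)) = Add(Mul(Add(-1811, -1230), Pow(Add(2400, -4507), -1)), Mul(-202, Pow(178, Rational(1, 2)))) = Add(Mul(-3041, Pow(-2107, -1)), Mul(-202, Pow(178, Rational(1, 2)))) = Add(Mul(-3041, Rational(-1, 2107)), Mul(-202, Pow(178, Rational(1, 2)))) = Add(Rational(3041, 2107), Mul(-202, Pow(178, Rational(1, 2))))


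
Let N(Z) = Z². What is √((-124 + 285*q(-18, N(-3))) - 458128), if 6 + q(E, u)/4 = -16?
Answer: 2*I*√120833 ≈ 695.22*I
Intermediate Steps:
q(E, u) = -88 (q(E, u) = -24 + 4*(-16) = -24 - 64 = -88)
√((-124 + 285*q(-18, N(-3))) - 458128) = √((-124 + 285*(-88)) - 458128) = √((-124 - 25080) - 458128) = √(-25204 - 458128) = √(-483332) = 2*I*√120833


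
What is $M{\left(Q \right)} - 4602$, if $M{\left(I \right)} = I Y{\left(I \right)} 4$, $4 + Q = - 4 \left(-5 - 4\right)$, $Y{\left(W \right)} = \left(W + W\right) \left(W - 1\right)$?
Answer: $249350$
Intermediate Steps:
$Y{\left(W \right)} = 2 W \left(-1 + W\right)$
$Q = 32$ ($Q = -4 - 4 \left(-5 - 4\right) = -4 - -36 = -4 + 36 = 32$)
$M{\left(I \right)} = 8 I^{2} \left(-1 + I\right)$ ($M{\left(I \right)} = I 2 I \left(-1 + I\right) 4 = 2 I^{2} \left(-1 + I\right) 4 = 8 I^{2} \left(-1 + I\right)$)
$M{\left(Q \right)} - 4602 = 8 \cdot 32^{2} \left(-1 + 32\right) - 4602 = 8 \cdot 1024 \cdot 31 - 4602 = 253952 - 4602 = 249350$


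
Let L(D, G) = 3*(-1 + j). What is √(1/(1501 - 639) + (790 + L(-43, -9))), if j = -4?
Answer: √575859962/862 ≈ 27.839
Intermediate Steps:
L(D, G) = -15 (L(D, G) = 3*(-1 - 4) = 3*(-5) = -15)
√(1/(1501 - 639) + (790 + L(-43, -9))) = √(1/(1501 - 639) + (790 - 15)) = √(1/862 + 775) = √(668051/862) = √575859962/862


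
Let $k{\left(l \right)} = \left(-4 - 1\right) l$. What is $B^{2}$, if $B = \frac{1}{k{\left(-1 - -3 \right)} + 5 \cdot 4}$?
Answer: $\frac{1}{100} \approx 0.01$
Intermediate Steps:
$k{\left(l \right)} = - 5 l$
$B = \frac{1}{10}$ ($B = \frac{1}{- 5 \left(-1 - -3\right) + 5 \cdot 4} = \frac{1}{- 5 \left(-1 + 3\right) + 20} = \frac{1}{\left(-5\right) 2 + 20} = \frac{1}{-10 + 20} = \frac{1}{10} \approx 0.1$)
$B^{2} = \left(\frac{1}{10}\right)^{2} = \frac{1}{100}$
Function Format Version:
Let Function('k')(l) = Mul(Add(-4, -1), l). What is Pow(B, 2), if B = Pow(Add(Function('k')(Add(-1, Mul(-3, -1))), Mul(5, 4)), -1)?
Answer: Rational(1, 100) ≈ 0.010000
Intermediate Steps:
Function('k')(l) = Mul(-5, l)
B = Rational(1, 10) (B = Pow(Add(Mul(-5, Add(-1, Mul(-3, -1))), Mul(5, 4)), -1) = Pow(Add(Mul(-5, Add(-1, 3)), 20), -1) = Pow(Add(Mul(-5, 2), 20), -1) = Pow(Add(-10, 20), -1) = Pow(10, -1) = Rational(1, 10) ≈ 0.10000)
Pow(B, 2) = Pow(Rational(1, 10), 2) = Rational(1, 100)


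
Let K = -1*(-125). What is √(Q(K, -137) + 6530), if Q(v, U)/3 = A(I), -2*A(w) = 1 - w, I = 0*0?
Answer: √26114/2 ≈ 80.799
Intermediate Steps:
K = 125
I = 0
A(w) = -½ + w/2 (A(w) = -(1 - w)/2 = -½ + w/2)
Q(v, U) = -3/2 (Q(v, U) = 3*(-½ + (½)*0) = 3*(-½ + 0) = 3*(-½) = -3/2)
√(Q(K, -137) + 6530) = √(-3/2 + 6530) = √(13057/2) = √26114/2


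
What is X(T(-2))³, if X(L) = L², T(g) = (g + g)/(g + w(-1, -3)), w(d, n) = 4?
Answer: 64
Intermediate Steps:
T(g) = 2*g/(4 + g) (T(g) = (g + g)/(g + 4) = (2*g)/(4 + g) = 2*g/(4 + g))
X(T(-2))³ = ((2*(-2)/(4 - 2))²)³ = ((2*(-2)/2)²)³ = ((2*(-2)*(½))²)³ = ((-2)²)³ = 4³ = 64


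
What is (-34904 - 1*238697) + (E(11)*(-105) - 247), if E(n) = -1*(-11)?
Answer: -275003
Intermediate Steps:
E(n) = 11
(-34904 - 1*238697) + (E(11)*(-105) - 247) = (-34904 - 1*238697) + (11*(-105) - 247) = (-34904 - 238697) + (-1155 - 247) = -273601 - 1402 = -275003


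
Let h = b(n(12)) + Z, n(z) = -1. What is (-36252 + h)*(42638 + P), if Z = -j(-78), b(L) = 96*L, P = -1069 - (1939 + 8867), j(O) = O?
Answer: -1115774010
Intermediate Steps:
P = -11875 (P = -1069 - 1*10806 = -1069 - 10806 = -11875)
Z = 78 (Z = -1*(-78) = 78)
h = -18 (h = 96*(-1) + 78 = -96 + 78 = -18)
(-36252 + h)*(42638 + P) = (-36252 - 18)*(42638 - 11875) = -36270*30763 = -1115774010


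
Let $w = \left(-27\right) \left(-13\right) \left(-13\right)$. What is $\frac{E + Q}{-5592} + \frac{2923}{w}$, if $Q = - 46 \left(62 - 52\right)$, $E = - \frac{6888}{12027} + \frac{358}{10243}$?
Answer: $- \frac{97486258100009}{174634325081892} \approx -0.55823$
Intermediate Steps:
$E = - \frac{22082706}{41064187}$ ($E = \left(-6888\right) \frac{1}{12027} + 358 \cdot \frac{1}{10243} = - \frac{2296}{4009} + \frac{358}{10243} = - \frac{22082706}{41064187} \approx -0.53776$)
$w = -4563$ ($w = 351 \left(-13\right) = -4563$)
$Q = -460$ ($Q = \left(-46\right) 10 = -460$)
$\frac{E + Q}{-5592} + \frac{2923}{w} = \frac{- \frac{22082706}{41064187} - 460}{-5592} + \frac{2923}{-4563} = \left(- \frac{18911608726}{41064187}\right) \left(- \frac{1}{5592}\right) + 2923 \left(- \frac{1}{4563}\right) = \frac{9455804363}{114815466852} - \frac{2923}{4563} = - \frac{97486258100009}{174634325081892}$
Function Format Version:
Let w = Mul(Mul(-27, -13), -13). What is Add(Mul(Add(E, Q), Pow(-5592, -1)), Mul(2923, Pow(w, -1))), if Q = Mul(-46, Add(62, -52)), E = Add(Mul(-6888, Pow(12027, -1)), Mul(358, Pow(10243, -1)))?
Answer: Rational(-97486258100009, 174634325081892) ≈ -0.55823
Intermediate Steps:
E = Rational(-22082706, 41064187) (E = Add(Mul(-6888, Rational(1, 12027)), Mul(358, Rational(1, 10243))) = Add(Rational(-2296, 4009), Rational(358, 10243)) = Rational(-22082706, 41064187) ≈ -0.53776)
w = -4563 (w = Mul(351, -13) = -4563)
Q = -460 (Q = Mul(-46, 10) = -460)
Add(Mul(Add(E, Q), Pow(-5592, -1)), Mul(2923, Pow(w, -1))) = Add(Mul(Add(Rational(-22082706, 41064187), -460), Pow(-5592, -1)), Mul(2923, Pow(-4563, -1))) = Add(Mul(Rational(-18911608726, 41064187), Rational(-1, 5592)), Mul(2923, Rational(-1, 4563))) = Add(Rational(9455804363, 114815466852), Rational(-2923, 4563)) = Rational(-97486258100009, 174634325081892)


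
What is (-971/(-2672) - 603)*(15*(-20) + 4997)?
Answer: -7563320765/2672 ≈ -2.8306e+6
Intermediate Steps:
(-971/(-2672) - 603)*(15*(-20) + 4997) = (-971*(-1/2672) - 603)*(-300 + 4997) = (971/2672 - 603)*4697 = -1610245/2672*4697 = -7563320765/2672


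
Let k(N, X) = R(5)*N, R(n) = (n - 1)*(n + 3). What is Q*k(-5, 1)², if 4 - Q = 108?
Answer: -2662400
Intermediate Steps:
Q = -104 (Q = 4 - 1*108 = 4 - 108 = -104)
R(n) = (-1 + n)*(3 + n)
k(N, X) = 32*N (k(N, X) = (-3 + 5² + 2*5)*N = (-3 + 25 + 10)*N = 32*N)
Q*k(-5, 1)² = -104*(32*(-5))² = -104*(-160)² = -104*25600 = -2662400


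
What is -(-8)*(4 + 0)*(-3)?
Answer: -96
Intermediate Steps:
-(-8)*(4 + 0)*(-3) = -(-8)*4*(-3) = -2*(-16)*(-3) = 32*(-3) = -96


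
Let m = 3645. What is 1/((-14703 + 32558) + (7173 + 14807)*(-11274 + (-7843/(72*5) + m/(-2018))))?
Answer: -18162/4509683171743 ≈ -4.0273e-9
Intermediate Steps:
1/((-14703 + 32558) + (7173 + 14807)*(-11274 + (-7843/(72*5) + m/(-2018)))) = 1/((-14703 + 32558) + (7173 + 14807)*(-11274 + (-7843/(72*5) + 3645/(-2018)))) = 1/(17855 + 21980*(-11274 + (-7843/360 + 3645*(-1/2018)))) = 1/(17855 + 21980*(-11274 + (-7843*1/360 - 3645/2018))) = 1/(17855 + 21980*(-11274 + (-7843/360 - 3645/2018))) = 1/(17855 + 21980*(-11274 - 8569687/363240)) = 1/(17855 + 21980*(-4103737447/363240)) = 1/(17855 - 4510007454253/18162) = 1/(-4509683171743/18162) = -18162/4509683171743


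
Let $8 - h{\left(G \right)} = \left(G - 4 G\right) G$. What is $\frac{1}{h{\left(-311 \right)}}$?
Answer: $\frac{1}{290171} \approx 3.4462 \cdot 10^{-6}$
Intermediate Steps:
$h{\left(G \right)} = 8 + 3 G^{2}$ ($h{\left(G \right)} = 8 - \left(G - 4 G\right) G = 8 - - 3 G G = 8 - - 3 G^{2} = 8 + 3 G^{2}$)
$\frac{1}{h{\left(-311 \right)}} = \frac{1}{8 + 3 \left(-311\right)^{2}} = \frac{1}{8 + 3 \cdot 96721} = \frac{1}{8 + 290163} = \frac{1}{290171}$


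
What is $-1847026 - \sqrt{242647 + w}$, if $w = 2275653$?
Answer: $-1847026 - 10 \sqrt{25183} \approx -1.8486 \cdot 10^{6}$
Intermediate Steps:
$-1847026 - \sqrt{242647 + w} = -1847026 - \sqrt{242647 + 2275653} = -1847026 - \sqrt{2518300} = -1847026 - 10 \sqrt{25183}$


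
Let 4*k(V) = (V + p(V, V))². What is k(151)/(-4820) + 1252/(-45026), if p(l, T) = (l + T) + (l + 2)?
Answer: -2069913337/108512660 ≈ -19.075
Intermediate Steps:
p(l, T) = 2 + T + 2*l (p(l, T) = (T + l) + (2 + l) = 2 + T + 2*l)
k(V) = (2 + 4*V)²/4 (k(V) = (V + (2 + V + 2*V))²/4 = (V + (2 + 3*V))²/4 = (2 + 4*V)²/4)
k(151)/(-4820) + 1252/(-45026) = (1 + 2*151)²/(-4820) + 1252/(-45026) = (1 + 302)²*(-1/4820) + 1252*(-1/45026) = 303²*(-1/4820) - 626/22513 = 91809*(-1/4820) - 626/22513 = -91809/4820 - 626/22513 = -2069913337/108512660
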